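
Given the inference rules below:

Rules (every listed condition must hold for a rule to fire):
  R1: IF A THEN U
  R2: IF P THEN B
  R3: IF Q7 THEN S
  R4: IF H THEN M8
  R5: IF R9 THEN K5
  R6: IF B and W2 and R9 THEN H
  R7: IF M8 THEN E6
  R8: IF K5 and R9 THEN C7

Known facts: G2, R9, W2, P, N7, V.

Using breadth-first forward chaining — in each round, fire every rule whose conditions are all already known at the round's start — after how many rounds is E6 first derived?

4

Round 1 fires R2, R5, giving B, K5.
Round 2 fires R6, R8, giving H, C7.
Round 3 fires R4, giving M8.
Round 4 fires R7, giving E6.
E6 first appears in round 4.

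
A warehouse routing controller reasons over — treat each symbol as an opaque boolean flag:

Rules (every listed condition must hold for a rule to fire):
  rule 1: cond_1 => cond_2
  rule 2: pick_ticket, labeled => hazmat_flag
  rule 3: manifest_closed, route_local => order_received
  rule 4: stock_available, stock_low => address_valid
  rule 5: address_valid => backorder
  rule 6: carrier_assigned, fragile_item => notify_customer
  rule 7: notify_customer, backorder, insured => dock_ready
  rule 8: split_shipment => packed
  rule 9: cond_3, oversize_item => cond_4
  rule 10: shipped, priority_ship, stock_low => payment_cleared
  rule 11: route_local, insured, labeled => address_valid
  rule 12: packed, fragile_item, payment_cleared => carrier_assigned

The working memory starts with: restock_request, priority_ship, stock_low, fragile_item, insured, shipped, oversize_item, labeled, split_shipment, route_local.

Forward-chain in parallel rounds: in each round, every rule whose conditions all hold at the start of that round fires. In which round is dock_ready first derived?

[1] rule 8 [split_shipment => packed]; rule 10 [shipped, priority_ship, stock_low => payment_cleared]; rule 11 [route_local, insured, labeled => address_valid]. ⇒ new: packed, payment_cleared, address_valid.
[2] rule 5 [address_valid => backorder]; rule 12 [packed, fragile_item, payment_cleared => carrier_assigned]. ⇒ new: backorder, carrier_assigned.
[3] rule 6 [carrier_assigned, fragile_item => notify_customer]. ⇒ new: notify_customer.
[4] rule 7 [notify_customer, backorder, insured => dock_ready]. ⇒ new: dock_ready.
dock_ready first appears in round 4.

4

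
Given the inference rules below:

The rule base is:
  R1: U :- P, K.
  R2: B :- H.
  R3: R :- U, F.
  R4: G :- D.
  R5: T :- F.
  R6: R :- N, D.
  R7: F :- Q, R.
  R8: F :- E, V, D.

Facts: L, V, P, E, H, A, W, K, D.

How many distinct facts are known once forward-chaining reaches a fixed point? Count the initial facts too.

Round 1: R1 [U :- P, K.]; R2 [B :- H.]; R4 [G :- D.]; R8 [F :- E, V, D.]. Adds U, B, G, F.
Round 2: R3 [R :- U, F.]; R5 [T :- F.]. Adds R, T.
Closure: {A, B, D, E, F, G, H, K, L, P, R, T, U, V, W} — 15 facts.

15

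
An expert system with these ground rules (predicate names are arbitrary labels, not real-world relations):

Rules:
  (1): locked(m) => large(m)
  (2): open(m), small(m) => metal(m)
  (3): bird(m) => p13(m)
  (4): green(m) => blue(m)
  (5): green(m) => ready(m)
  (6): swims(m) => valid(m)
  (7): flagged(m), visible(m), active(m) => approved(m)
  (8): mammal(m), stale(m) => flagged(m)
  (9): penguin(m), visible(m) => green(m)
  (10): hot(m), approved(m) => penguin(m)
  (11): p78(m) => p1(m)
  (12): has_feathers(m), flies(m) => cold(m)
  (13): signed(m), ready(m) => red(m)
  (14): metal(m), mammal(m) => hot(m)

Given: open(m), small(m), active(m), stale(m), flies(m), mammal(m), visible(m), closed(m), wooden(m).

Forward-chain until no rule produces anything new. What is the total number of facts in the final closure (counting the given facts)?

Round 1: (2) [open(m), small(m) => metal(m)]; (8) [mammal(m), stale(m) => flagged(m)]. New: metal(m), flagged(m).
Round 2: (7) [flagged(m), visible(m), active(m) => approved(m)]; (14) [metal(m), mammal(m) => hot(m)]. New: approved(m), hot(m).
Round 3: (10) [hot(m), approved(m) => penguin(m)]. New: penguin(m).
Round 4: (9) [penguin(m), visible(m) => green(m)]. New: green(m).
Round 5: (4) [green(m) => blue(m)]; (5) [green(m) => ready(m)]. New: blue(m), ready(m).
Closure: {active(m), approved(m), blue(m), closed(m), flagged(m), flies(m), green(m), hot(m), mammal(m), metal(m), open(m), penguin(m), ready(m), small(m), stale(m), visible(m), wooden(m)} — 17 facts.

17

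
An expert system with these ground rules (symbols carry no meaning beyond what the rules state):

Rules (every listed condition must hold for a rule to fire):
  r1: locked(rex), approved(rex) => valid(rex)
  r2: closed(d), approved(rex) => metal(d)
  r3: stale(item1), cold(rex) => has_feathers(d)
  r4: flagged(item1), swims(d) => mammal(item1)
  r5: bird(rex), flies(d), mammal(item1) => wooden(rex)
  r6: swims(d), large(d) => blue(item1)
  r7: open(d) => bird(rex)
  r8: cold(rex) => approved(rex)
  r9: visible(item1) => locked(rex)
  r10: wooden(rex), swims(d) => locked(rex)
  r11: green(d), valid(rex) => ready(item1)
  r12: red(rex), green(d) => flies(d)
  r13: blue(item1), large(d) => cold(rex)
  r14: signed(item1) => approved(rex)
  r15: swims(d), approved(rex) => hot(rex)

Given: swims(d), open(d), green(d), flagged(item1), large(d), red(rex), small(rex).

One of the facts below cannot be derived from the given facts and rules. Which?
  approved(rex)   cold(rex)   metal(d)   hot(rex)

[1] r4 [flagged(item1), swims(d) => mammal(item1)]; r6 [swims(d), large(d) => blue(item1)]; r7 [open(d) => bird(rex)]; r12 [red(rex), green(d) => flies(d)]. ⇒ new: mammal(item1), blue(item1), bird(rex), flies(d).
[2] r5 [bird(rex), flies(d), mammal(item1) => wooden(rex)]; r13 [blue(item1), large(d) => cold(rex)]. ⇒ new: wooden(rex), cold(rex).
[3] r8 [cold(rex) => approved(rex)]; r10 [wooden(rex), swims(d) => locked(rex)]. ⇒ new: approved(rex), locked(rex).
[4] r1 [locked(rex), approved(rex) => valid(rex)]; r15 [swims(d), approved(rex) => hot(rex)]. ⇒ new: valid(rex), hot(rex).
[5] r11 [green(d), valid(rex) => ready(item1)]. ⇒ new: ready(item1).
Derived: hot(rex) (round 4), approved(rex) (round 3), cold(rex) (round 2). metal(d) never appears in any round.

metal(d)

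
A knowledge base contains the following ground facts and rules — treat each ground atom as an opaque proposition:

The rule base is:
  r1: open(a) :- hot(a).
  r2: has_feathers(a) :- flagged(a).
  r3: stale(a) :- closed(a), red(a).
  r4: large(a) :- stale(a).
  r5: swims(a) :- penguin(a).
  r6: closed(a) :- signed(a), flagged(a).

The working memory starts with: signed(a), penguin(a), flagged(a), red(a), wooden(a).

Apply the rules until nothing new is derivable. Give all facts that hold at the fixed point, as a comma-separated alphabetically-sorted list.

Round 1: r2 [has_feathers(a) :- flagged(a).]; r5 [swims(a) :- penguin(a).]; r6 [closed(a) :- signed(a), flagged(a).]. New: has_feathers(a), swims(a), closed(a).
Round 2: r3 [stale(a) :- closed(a), red(a).]. New: stale(a).
Round 3: r4 [large(a) :- stale(a).]. New: large(a).

closed(a), flagged(a), has_feathers(a), large(a), penguin(a), red(a), signed(a), stale(a), swims(a), wooden(a)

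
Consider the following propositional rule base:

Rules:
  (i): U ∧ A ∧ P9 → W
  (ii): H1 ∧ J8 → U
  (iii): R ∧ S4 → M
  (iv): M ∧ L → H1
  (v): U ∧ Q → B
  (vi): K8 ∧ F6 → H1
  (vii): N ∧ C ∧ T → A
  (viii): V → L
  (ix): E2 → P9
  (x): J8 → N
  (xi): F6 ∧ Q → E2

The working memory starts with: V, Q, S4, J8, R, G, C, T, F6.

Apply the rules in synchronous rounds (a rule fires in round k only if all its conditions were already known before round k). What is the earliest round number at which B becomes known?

4

[1] (iii) [R ∧ S4 → M]; (viii) [V → L]; (x) [J8 → N]; (xi) [F6 ∧ Q → E2]. ⇒ new: M, L, N, E2.
[2] (iv) [M ∧ L → H1]; (vii) [N ∧ C ∧ T → A]; (ix) [E2 → P9]. ⇒ new: H1, A, P9.
[3] (ii) [H1 ∧ J8 → U]. ⇒ new: U.
[4] (i) [U ∧ A ∧ P9 → W]; (v) [U ∧ Q → B]. ⇒ new: W, B.
B first appears in round 4.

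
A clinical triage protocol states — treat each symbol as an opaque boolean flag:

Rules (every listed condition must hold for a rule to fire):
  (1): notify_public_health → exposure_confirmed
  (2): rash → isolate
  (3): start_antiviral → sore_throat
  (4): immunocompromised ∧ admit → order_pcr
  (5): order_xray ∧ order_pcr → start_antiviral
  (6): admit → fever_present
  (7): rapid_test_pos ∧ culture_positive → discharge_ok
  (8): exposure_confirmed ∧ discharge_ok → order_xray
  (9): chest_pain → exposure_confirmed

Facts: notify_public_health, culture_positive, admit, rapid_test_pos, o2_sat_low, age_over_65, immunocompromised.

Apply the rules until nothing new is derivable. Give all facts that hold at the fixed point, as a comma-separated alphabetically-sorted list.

admit, age_over_65, culture_positive, discharge_ok, exposure_confirmed, fever_present, immunocompromised, notify_public_health, o2_sat_low, order_pcr, order_xray, rapid_test_pos, sore_throat, start_antiviral

Round 1: (1) [notify_public_health → exposure_confirmed]; (4) [immunocompromised ∧ admit → order_pcr]; (6) [admit → fever_present]; (7) [rapid_test_pos ∧ culture_positive → discharge_ok]. New: exposure_confirmed, order_pcr, fever_present, discharge_ok.
Round 2: (8) [exposure_confirmed ∧ discharge_ok → order_xray]. New: order_xray.
Round 3: (5) [order_xray ∧ order_pcr → start_antiviral]. New: start_antiviral.
Round 4: (3) [start_antiviral → sore_throat]. New: sore_throat.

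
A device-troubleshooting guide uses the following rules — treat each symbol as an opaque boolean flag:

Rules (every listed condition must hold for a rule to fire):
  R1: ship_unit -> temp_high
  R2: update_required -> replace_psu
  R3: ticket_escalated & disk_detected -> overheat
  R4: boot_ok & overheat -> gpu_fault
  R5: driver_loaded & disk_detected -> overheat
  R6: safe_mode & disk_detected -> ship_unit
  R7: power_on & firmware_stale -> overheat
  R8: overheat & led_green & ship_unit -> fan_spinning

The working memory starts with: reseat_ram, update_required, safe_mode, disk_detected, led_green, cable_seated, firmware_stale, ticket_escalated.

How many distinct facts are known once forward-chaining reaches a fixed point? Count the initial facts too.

13

Round 1: R2 [update_required -> replace_psu]; R3 [ticket_escalated & disk_detected -> overheat]; R6 [safe_mode & disk_detected -> ship_unit]. New: replace_psu, overheat, ship_unit.
Round 2: R1 [ship_unit -> temp_high]; R8 [overheat & led_green & ship_unit -> fan_spinning]. New: temp_high, fan_spinning.
Closure: {cable_seated, disk_detected, fan_spinning, firmware_stale, led_green, overheat, replace_psu, reseat_ram, safe_mode, ship_unit, temp_high, ticket_escalated, update_required} — 13 facts.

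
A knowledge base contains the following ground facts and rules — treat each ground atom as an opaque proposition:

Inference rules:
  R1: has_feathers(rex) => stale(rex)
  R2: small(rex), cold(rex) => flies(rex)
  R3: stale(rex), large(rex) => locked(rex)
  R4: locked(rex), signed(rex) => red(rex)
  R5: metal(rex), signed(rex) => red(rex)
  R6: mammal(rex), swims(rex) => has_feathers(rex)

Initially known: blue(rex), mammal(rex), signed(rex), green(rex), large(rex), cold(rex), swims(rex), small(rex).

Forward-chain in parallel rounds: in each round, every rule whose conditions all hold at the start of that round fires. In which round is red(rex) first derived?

Round 1: R2 [small(rex), cold(rex) => flies(rex)]; R6 [mammal(rex), swims(rex) => has_feathers(rex)]. Adds flies(rex), has_feathers(rex).
Round 2: R1 [has_feathers(rex) => stale(rex)]. Adds stale(rex).
Round 3: R3 [stale(rex), large(rex) => locked(rex)]. Adds locked(rex).
Round 4: R4 [locked(rex), signed(rex) => red(rex)]. Adds red(rex).
red(rex) first appears in round 4.

4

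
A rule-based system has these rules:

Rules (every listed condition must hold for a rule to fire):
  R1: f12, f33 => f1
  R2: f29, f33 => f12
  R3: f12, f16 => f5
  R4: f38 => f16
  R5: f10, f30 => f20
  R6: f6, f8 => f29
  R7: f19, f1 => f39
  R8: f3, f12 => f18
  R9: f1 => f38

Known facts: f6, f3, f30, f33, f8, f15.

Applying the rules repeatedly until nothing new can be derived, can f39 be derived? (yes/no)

Round 1 fires R6, giving f29.
Round 2 fires R2, giving f12.
Round 3 fires R1, R8, giving f1, f18.
Round 4 fires R9, giving f38.
Round 5 fires R4, giving f16.
Round 6 fires R3, giving f5.
Fixed point reached. f39 is concluded only by R7; R7 needs f19 (never derived).

no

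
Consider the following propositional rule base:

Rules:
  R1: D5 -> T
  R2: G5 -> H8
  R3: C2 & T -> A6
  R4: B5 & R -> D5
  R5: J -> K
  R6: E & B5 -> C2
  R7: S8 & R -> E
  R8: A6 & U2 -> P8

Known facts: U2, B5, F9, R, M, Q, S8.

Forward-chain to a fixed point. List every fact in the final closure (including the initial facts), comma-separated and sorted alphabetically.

[1] R4 [B5 & R -> D5]; R7 [S8 & R -> E]. ⇒ new: D5, E.
[2] R1 [D5 -> T]; R6 [E & B5 -> C2]. ⇒ new: T, C2.
[3] R3 [C2 & T -> A6]. ⇒ new: A6.
[4] R8 [A6 & U2 -> P8]. ⇒ new: P8.

A6, B5, C2, D5, E, F9, M, P8, Q, R, S8, T, U2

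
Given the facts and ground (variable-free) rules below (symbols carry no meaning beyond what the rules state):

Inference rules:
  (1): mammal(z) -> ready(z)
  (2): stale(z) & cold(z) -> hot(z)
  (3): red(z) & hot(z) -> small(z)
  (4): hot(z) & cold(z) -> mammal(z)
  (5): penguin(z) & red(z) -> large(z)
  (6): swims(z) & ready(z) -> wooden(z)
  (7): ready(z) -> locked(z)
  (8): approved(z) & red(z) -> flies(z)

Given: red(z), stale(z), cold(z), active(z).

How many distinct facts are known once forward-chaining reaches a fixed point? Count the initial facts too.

[1] (2) [stale(z) & cold(z) -> hot(z)]. ⇒ new: hot(z).
[2] (3) [red(z) & hot(z) -> small(z)]; (4) [hot(z) & cold(z) -> mammal(z)]. ⇒ new: small(z), mammal(z).
[3] (1) [mammal(z) -> ready(z)]. ⇒ new: ready(z).
[4] (7) [ready(z) -> locked(z)]. ⇒ new: locked(z).
Closure: {active(z), cold(z), hot(z), locked(z), mammal(z), ready(z), red(z), small(z), stale(z)} — 9 facts.

9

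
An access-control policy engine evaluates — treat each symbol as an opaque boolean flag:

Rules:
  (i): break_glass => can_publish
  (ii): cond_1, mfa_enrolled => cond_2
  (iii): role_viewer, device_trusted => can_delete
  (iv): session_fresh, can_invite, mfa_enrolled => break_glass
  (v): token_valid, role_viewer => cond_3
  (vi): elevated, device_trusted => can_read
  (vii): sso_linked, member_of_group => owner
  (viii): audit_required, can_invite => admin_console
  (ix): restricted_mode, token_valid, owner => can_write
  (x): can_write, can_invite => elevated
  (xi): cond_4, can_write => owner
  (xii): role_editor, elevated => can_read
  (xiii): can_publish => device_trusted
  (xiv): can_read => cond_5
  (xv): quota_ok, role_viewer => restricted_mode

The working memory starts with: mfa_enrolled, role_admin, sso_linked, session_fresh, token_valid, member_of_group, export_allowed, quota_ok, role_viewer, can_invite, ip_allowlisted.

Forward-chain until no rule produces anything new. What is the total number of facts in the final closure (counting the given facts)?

22

[1] (iv) [session_fresh, can_invite, mfa_enrolled => break_glass]; (v) [token_valid, role_viewer => cond_3]; (vii) [sso_linked, member_of_group => owner]; (xv) [quota_ok, role_viewer => restricted_mode]. ⇒ new: break_glass, cond_3, owner, restricted_mode.
[2] (i) [break_glass => can_publish]; (ix) [restricted_mode, token_valid, owner => can_write]. ⇒ new: can_publish, can_write.
[3] (x) [can_write, can_invite => elevated]; (xiii) [can_publish => device_trusted]. ⇒ new: elevated, device_trusted.
[4] (iii) [role_viewer, device_trusted => can_delete]; (vi) [elevated, device_trusted => can_read]. ⇒ new: can_delete, can_read.
[5] (xiv) [can_read => cond_5]. ⇒ new: cond_5.
Closure: {break_glass, can_delete, can_invite, can_publish, can_read, can_write, cond_3, cond_5, device_trusted, elevated, export_allowed, ip_allowlisted, member_of_group, mfa_enrolled, owner, quota_ok, restricted_mode, role_admin, role_viewer, session_fresh, sso_linked, token_valid} — 22 facts.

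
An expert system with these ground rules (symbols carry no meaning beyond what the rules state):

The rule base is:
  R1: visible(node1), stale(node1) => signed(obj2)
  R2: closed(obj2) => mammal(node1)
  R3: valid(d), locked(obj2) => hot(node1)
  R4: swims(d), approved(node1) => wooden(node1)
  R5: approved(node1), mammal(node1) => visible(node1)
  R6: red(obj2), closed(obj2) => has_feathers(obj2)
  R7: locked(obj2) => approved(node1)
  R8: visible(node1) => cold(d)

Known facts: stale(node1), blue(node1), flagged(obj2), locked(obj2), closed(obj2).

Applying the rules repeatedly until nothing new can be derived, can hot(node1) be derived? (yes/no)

[1] R2 [closed(obj2) => mammal(node1)]; R7 [locked(obj2) => approved(node1)]. ⇒ new: mammal(node1), approved(node1).
[2] R5 [approved(node1), mammal(node1) => visible(node1)]. ⇒ new: visible(node1).
[3] R1 [visible(node1), stale(node1) => signed(obj2)]; R8 [visible(node1) => cold(d)]. ⇒ new: signed(obj2), cold(d).
Fixed point reached. hot(node1) is concluded only by R3; R3 needs valid(d) (never derived).

no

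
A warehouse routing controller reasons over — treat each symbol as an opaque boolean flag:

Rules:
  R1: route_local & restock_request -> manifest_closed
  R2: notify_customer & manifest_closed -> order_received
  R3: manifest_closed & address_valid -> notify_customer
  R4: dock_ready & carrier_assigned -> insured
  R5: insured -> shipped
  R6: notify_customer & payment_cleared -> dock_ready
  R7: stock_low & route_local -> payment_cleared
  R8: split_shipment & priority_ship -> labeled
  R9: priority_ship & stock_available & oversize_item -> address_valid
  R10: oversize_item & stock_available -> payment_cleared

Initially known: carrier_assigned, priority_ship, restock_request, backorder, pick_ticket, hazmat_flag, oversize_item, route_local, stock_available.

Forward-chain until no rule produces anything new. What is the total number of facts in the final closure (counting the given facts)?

17

Round 1 fires R1, R9, R10, giving manifest_closed, address_valid, payment_cleared.
Round 2 fires R3, giving notify_customer.
Round 3 fires R2, R6, giving order_received, dock_ready.
Round 4 fires R4, giving insured.
Round 5 fires R5, giving shipped.
Closure: {address_valid, backorder, carrier_assigned, dock_ready, hazmat_flag, insured, manifest_closed, notify_customer, order_received, oversize_item, payment_cleared, pick_ticket, priority_ship, restock_request, route_local, shipped, stock_available} — 17 facts.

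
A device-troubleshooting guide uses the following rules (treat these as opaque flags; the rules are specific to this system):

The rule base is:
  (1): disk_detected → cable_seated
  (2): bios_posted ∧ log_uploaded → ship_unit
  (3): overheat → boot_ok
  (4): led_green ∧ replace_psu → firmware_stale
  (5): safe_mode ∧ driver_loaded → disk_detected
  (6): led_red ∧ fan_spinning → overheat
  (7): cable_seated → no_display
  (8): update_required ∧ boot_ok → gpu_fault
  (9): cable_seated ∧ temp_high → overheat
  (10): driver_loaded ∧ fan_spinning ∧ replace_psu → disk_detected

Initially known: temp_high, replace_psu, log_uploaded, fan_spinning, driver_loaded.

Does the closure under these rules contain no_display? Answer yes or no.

Round 1 fires (10), giving disk_detected.
Round 2 fires (1), giving cable_seated.
Round 3 fires (7), (9), giving no_display, overheat.
Round 4 fires (3), giving boot_ok.
no_display appears in round 3, so it is derivable.

yes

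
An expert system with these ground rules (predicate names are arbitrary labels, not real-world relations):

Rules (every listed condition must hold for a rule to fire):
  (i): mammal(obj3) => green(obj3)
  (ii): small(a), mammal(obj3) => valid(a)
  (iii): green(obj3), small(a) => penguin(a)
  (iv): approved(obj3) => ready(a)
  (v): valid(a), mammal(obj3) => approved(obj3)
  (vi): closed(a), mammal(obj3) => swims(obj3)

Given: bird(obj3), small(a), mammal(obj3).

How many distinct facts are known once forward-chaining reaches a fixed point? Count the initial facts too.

Round 1: (i) [mammal(obj3) => green(obj3)]; (ii) [small(a), mammal(obj3) => valid(a)]. New: green(obj3), valid(a).
Round 2: (iii) [green(obj3), small(a) => penguin(a)]; (v) [valid(a), mammal(obj3) => approved(obj3)]. New: penguin(a), approved(obj3).
Round 3: (iv) [approved(obj3) => ready(a)]. New: ready(a).
Closure: {approved(obj3), bird(obj3), green(obj3), mammal(obj3), penguin(a), ready(a), small(a), valid(a)} — 8 facts.

8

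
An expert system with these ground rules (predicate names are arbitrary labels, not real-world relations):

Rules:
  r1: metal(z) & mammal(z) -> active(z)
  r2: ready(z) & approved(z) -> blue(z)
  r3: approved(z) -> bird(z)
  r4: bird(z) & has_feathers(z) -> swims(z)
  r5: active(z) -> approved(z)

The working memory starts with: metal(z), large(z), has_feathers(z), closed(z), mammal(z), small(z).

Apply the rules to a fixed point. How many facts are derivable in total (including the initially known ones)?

Round 1 — r1, derive active(z).
Round 2 — r5, derive approved(z).
Round 3 — r3, derive bird(z).
Round 4 — r4, derive swims(z).
Closure: {active(z), approved(z), bird(z), closed(z), has_feathers(z), large(z), mammal(z), metal(z), small(z), swims(z)} — 10 facts.

10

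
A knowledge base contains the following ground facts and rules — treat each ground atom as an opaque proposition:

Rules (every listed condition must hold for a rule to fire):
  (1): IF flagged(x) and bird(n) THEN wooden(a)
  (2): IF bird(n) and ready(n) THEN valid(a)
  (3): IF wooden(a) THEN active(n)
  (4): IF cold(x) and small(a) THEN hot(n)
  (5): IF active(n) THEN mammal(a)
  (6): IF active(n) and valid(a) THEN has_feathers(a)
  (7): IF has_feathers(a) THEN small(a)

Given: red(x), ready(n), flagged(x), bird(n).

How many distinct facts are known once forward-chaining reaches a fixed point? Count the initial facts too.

10

[1] (1) [IF flagged(x) and bird(n) THEN wooden(a)]; (2) [IF bird(n) and ready(n) THEN valid(a)]. ⇒ new: wooden(a), valid(a).
[2] (3) [IF wooden(a) THEN active(n)]. ⇒ new: active(n).
[3] (5) [IF active(n) THEN mammal(a)]; (6) [IF active(n) and valid(a) THEN has_feathers(a)]. ⇒ new: mammal(a), has_feathers(a).
[4] (7) [IF has_feathers(a) THEN small(a)]. ⇒ new: small(a).
Closure: {active(n), bird(n), flagged(x), has_feathers(a), mammal(a), ready(n), red(x), small(a), valid(a), wooden(a)} — 10 facts.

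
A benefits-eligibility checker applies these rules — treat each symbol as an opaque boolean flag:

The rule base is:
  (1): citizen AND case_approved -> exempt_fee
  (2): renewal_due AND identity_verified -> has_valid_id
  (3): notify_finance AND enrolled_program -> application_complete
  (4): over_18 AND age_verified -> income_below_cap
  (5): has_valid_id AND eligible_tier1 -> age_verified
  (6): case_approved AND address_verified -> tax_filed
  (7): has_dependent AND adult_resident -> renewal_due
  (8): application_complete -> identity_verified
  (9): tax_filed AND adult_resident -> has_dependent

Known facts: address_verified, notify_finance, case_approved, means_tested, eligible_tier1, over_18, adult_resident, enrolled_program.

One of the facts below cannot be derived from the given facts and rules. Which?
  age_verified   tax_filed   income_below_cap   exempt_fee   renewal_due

exempt_fee

Round 1: (3) [notify_finance AND enrolled_program -> application_complete]; (6) [case_approved AND address_verified -> tax_filed]. New: application_complete, tax_filed.
Round 2: (8) [application_complete -> identity_verified]; (9) [tax_filed AND adult_resident -> has_dependent]. New: identity_verified, has_dependent.
Round 3: (7) [has_dependent AND adult_resident -> renewal_due]. New: renewal_due.
Round 4: (2) [renewal_due AND identity_verified -> has_valid_id]. New: has_valid_id.
Round 5: (5) [has_valid_id AND eligible_tier1 -> age_verified]. New: age_verified.
Round 6: (4) [over_18 AND age_verified -> income_below_cap]. New: income_below_cap.
Derived: age_verified (round 5), renewal_due (round 3), income_below_cap (round 6), tax_filed (round 1). exempt_fee never appears in any round.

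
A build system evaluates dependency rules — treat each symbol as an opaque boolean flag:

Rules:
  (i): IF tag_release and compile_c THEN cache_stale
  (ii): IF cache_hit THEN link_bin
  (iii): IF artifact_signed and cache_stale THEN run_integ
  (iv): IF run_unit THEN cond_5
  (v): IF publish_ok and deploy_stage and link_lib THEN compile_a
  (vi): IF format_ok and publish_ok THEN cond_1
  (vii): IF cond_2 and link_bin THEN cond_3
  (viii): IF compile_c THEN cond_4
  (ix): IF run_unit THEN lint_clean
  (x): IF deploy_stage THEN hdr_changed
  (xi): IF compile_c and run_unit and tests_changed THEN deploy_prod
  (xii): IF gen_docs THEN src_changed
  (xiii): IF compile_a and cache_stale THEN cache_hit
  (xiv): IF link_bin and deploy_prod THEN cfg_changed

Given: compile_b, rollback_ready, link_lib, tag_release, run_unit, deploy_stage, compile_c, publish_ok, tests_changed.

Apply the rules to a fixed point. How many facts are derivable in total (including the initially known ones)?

19

Round 1 fires (i), (iv), (v), (viii), (ix), (x), (xi), giving cache_stale, cond_5, compile_a, cond_4, lint_clean, hdr_changed, deploy_prod.
Round 2 fires (xiii), giving cache_hit.
Round 3 fires (ii), giving link_bin.
Round 4 fires (xiv), giving cfg_changed.
Closure: {cache_hit, cache_stale, cfg_changed, compile_a, compile_b, compile_c, cond_4, cond_5, deploy_prod, deploy_stage, hdr_changed, link_bin, link_lib, lint_clean, publish_ok, rollback_ready, run_unit, tag_release, tests_changed} — 19 facts.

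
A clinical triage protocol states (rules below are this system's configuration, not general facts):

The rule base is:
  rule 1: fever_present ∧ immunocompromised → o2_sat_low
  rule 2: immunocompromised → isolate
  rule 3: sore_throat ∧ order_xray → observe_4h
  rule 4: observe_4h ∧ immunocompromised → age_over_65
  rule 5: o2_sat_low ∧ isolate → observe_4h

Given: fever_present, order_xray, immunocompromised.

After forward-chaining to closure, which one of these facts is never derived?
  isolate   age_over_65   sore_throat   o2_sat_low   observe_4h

Round 1: rule 1 [fever_present ∧ immunocompromised → o2_sat_low]; rule 2 [immunocompromised → isolate]. New: o2_sat_low, isolate.
Round 2: rule 5 [o2_sat_low ∧ isolate → observe_4h]. New: observe_4h.
Round 3: rule 4 [observe_4h ∧ immunocompromised → age_over_65]. New: age_over_65.
Derived: age_over_65 (round 3), o2_sat_low (round 1), isolate (round 1), observe_4h (round 2). sore_throat never appears in any round.

sore_throat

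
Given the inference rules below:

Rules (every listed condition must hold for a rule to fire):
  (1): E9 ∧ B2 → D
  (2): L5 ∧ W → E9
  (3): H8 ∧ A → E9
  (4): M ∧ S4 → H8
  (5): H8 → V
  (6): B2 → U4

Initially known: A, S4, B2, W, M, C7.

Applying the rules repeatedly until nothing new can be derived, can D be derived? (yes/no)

Round 1 — (4), (6), derive H8, U4.
Round 2 — (3), (5), derive E9, V.
Round 3 — (1), derive D.
D appears in round 3, so it is derivable.

yes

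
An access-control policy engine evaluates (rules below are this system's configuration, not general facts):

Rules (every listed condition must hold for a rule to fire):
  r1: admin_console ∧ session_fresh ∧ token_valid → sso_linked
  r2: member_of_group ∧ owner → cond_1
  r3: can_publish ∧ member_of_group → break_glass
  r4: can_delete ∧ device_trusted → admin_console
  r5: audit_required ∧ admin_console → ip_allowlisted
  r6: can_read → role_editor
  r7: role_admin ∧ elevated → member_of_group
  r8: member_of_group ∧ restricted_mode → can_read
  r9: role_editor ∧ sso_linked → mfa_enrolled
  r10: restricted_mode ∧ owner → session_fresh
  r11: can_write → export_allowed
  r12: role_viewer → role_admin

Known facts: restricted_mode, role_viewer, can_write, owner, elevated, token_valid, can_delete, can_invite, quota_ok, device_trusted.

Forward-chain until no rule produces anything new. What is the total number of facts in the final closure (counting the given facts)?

20

[1] r4 [can_delete ∧ device_trusted → admin_console]; r10 [restricted_mode ∧ owner → session_fresh]; r11 [can_write → export_allowed]; r12 [role_viewer → role_admin]. ⇒ new: admin_console, session_fresh, export_allowed, role_admin.
[2] r1 [admin_console ∧ session_fresh ∧ token_valid → sso_linked]; r7 [role_admin ∧ elevated → member_of_group]. ⇒ new: sso_linked, member_of_group.
[3] r2 [member_of_group ∧ owner → cond_1]; r8 [member_of_group ∧ restricted_mode → can_read]. ⇒ new: cond_1, can_read.
[4] r6 [can_read → role_editor]. ⇒ new: role_editor.
[5] r9 [role_editor ∧ sso_linked → mfa_enrolled]. ⇒ new: mfa_enrolled.
Closure: {admin_console, can_delete, can_invite, can_read, can_write, cond_1, device_trusted, elevated, export_allowed, member_of_group, mfa_enrolled, owner, quota_ok, restricted_mode, role_admin, role_editor, role_viewer, session_fresh, sso_linked, token_valid} — 20 facts.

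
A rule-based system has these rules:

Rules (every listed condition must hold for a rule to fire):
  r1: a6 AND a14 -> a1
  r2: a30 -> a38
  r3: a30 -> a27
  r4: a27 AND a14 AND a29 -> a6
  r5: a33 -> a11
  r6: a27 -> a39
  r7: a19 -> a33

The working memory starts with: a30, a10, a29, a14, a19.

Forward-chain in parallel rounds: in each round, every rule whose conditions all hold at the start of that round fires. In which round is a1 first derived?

3

Round 1 — r2, r3, r7, derive a38, a27, a33.
Round 2 — r4, r5, r6, derive a6, a11, a39.
Round 3 — r1, derive a1.
a1 first appears in round 3.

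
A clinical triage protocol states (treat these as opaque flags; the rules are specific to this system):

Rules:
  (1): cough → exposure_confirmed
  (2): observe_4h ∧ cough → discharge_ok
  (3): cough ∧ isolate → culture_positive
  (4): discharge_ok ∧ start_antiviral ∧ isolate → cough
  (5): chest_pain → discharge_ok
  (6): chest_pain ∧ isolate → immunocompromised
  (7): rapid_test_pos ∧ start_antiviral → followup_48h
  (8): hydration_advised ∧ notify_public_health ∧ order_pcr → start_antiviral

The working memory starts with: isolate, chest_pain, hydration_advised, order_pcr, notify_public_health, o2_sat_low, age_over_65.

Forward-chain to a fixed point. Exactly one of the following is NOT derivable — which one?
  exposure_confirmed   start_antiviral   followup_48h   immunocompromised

followup_48h

[1] (5) [chest_pain → discharge_ok]; (6) [chest_pain ∧ isolate → immunocompromised]; (8) [hydration_advised ∧ notify_public_health ∧ order_pcr → start_antiviral]. ⇒ new: discharge_ok, immunocompromised, start_antiviral.
[2] (4) [discharge_ok ∧ start_antiviral ∧ isolate → cough]. ⇒ new: cough.
[3] (1) [cough → exposure_confirmed]; (3) [cough ∧ isolate → culture_positive]. ⇒ new: exposure_confirmed, culture_positive.
Derived: immunocompromised (round 1), exposure_confirmed (round 3), start_antiviral (round 1). followup_48h never appears in any round.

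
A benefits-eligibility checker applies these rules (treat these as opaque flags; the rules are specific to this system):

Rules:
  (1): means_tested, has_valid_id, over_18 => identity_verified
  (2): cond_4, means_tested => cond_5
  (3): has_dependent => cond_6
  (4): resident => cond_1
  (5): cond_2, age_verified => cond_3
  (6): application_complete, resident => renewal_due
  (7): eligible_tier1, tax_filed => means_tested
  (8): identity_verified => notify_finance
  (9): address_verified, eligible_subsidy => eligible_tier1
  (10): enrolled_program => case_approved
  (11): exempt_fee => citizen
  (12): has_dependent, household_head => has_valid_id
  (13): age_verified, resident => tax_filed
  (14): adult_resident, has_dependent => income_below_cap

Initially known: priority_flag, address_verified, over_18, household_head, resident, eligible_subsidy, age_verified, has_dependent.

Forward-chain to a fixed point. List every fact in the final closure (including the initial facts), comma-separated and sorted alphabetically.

address_verified, age_verified, cond_1, cond_6, eligible_subsidy, eligible_tier1, has_dependent, has_valid_id, household_head, identity_verified, means_tested, notify_finance, over_18, priority_flag, resident, tax_filed

Round 1: (3) [has_dependent => cond_6]; (4) [resident => cond_1]; (9) [address_verified, eligible_subsidy => eligible_tier1]; (12) [has_dependent, household_head => has_valid_id]; (13) [age_verified, resident => tax_filed]. Adds cond_6, cond_1, eligible_tier1, has_valid_id, tax_filed.
Round 2: (7) [eligible_tier1, tax_filed => means_tested]. Adds means_tested.
Round 3: (1) [means_tested, has_valid_id, over_18 => identity_verified]. Adds identity_verified.
Round 4: (8) [identity_verified => notify_finance]. Adds notify_finance.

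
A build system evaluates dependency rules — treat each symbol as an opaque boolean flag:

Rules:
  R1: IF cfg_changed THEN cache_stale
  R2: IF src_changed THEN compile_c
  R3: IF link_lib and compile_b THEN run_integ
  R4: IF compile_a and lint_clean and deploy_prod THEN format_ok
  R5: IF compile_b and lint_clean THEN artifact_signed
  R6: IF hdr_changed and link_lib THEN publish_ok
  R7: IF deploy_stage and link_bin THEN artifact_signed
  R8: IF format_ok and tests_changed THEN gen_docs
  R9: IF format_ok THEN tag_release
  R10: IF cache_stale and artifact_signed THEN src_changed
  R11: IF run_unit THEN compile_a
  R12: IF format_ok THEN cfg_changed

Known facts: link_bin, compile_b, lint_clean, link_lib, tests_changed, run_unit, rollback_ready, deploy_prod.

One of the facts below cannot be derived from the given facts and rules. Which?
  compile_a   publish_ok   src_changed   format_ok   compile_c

Round 1: R3 [IF link_lib and compile_b THEN run_integ]; R5 [IF compile_b and lint_clean THEN artifact_signed]; R11 [IF run_unit THEN compile_a]. New: run_integ, artifact_signed, compile_a.
Round 2: R4 [IF compile_a and lint_clean and deploy_prod THEN format_ok]. New: format_ok.
Round 3: R8 [IF format_ok and tests_changed THEN gen_docs]; R9 [IF format_ok THEN tag_release]; R12 [IF format_ok THEN cfg_changed]. New: gen_docs, tag_release, cfg_changed.
Round 4: R1 [IF cfg_changed THEN cache_stale]. New: cache_stale.
Round 5: R10 [IF cache_stale and artifact_signed THEN src_changed]. New: src_changed.
Round 6: R2 [IF src_changed THEN compile_c]. New: compile_c.
Derived: compile_c (round 6), src_changed (round 5), format_ok (round 2), compile_a (round 1). publish_ok never appears in any round.

publish_ok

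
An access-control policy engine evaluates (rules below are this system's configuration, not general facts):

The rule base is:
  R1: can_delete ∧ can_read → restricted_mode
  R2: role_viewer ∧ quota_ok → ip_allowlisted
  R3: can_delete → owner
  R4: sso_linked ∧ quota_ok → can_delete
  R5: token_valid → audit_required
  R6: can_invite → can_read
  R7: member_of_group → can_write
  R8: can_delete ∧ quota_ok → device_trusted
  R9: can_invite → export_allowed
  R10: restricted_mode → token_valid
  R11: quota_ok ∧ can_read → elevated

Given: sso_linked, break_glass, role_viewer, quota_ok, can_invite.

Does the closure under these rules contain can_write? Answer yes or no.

no

Round 1 — R2, R4, R6, R9, derive ip_allowlisted, can_delete, can_read, export_allowed.
Round 2 — R1, R3, R8, R11, derive restricted_mode, owner, device_trusted, elevated.
Round 3 — R10, derive token_valid.
Round 4 — R5, derive audit_required.
Fixed point reached. can_write is concluded only by R7; R7 needs member_of_group (never derived).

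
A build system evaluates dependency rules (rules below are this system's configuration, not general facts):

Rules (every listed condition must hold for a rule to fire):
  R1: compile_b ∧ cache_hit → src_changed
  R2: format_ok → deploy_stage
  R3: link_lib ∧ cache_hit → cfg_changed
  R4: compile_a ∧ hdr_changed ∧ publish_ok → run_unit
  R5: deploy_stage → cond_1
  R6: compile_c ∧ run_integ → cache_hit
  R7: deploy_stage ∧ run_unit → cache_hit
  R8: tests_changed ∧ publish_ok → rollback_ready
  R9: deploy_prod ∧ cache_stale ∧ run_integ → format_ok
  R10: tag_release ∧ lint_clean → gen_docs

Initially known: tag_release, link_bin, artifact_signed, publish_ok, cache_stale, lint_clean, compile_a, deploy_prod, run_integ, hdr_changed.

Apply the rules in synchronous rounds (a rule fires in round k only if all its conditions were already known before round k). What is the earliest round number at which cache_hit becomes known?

3

Round 1: R4 [compile_a ∧ hdr_changed ∧ publish_ok → run_unit]; R9 [deploy_prod ∧ cache_stale ∧ run_integ → format_ok]; R10 [tag_release ∧ lint_clean → gen_docs]. Adds run_unit, format_ok, gen_docs.
Round 2: R2 [format_ok → deploy_stage]. Adds deploy_stage.
Round 3: R5 [deploy_stage → cond_1]; R7 [deploy_stage ∧ run_unit → cache_hit]. Adds cond_1, cache_hit.
cache_hit first appears in round 3.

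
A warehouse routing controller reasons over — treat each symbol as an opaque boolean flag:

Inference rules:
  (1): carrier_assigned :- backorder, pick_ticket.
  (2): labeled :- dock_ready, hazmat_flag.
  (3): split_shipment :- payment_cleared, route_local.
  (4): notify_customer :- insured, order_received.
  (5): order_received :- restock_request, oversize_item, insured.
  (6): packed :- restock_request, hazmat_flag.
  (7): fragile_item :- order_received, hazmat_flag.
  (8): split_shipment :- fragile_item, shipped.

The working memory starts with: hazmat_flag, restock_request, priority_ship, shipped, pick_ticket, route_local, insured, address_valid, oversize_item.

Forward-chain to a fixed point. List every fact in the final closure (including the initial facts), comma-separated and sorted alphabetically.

address_valid, fragile_item, hazmat_flag, insured, notify_customer, order_received, oversize_item, packed, pick_ticket, priority_ship, restock_request, route_local, shipped, split_shipment

Round 1: (5) [order_received :- restock_request, oversize_item, insured.]; (6) [packed :- restock_request, hazmat_flag.]. New: order_received, packed.
Round 2: (4) [notify_customer :- insured, order_received.]; (7) [fragile_item :- order_received, hazmat_flag.]. New: notify_customer, fragile_item.
Round 3: (8) [split_shipment :- fragile_item, shipped.]. New: split_shipment.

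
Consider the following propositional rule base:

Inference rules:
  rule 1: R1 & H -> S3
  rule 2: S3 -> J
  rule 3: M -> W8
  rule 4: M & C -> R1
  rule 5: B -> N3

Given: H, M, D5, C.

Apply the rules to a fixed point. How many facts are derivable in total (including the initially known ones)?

Round 1: rule 3 [M -> W8]; rule 4 [M & C -> R1]. Adds W8, R1.
Round 2: rule 1 [R1 & H -> S3]. Adds S3.
Round 3: rule 2 [S3 -> J]. Adds J.
Closure: {C, D5, H, J, M, R1, S3, W8} — 8 facts.

8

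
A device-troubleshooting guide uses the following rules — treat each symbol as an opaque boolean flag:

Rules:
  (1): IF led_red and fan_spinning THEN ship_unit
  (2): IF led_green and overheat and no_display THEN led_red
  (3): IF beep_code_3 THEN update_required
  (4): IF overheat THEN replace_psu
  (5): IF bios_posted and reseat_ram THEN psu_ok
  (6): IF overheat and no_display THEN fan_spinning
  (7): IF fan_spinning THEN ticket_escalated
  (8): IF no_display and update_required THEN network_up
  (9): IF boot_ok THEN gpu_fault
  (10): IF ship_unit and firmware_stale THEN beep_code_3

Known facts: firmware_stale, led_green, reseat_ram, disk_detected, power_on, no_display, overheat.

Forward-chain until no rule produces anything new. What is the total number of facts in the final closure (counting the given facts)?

15

[1] (2) [IF led_green and overheat and no_display THEN led_red]; (4) [IF overheat THEN replace_psu]; (6) [IF overheat and no_display THEN fan_spinning]. ⇒ new: led_red, replace_psu, fan_spinning.
[2] (1) [IF led_red and fan_spinning THEN ship_unit]; (7) [IF fan_spinning THEN ticket_escalated]. ⇒ new: ship_unit, ticket_escalated.
[3] (10) [IF ship_unit and firmware_stale THEN beep_code_3]. ⇒ new: beep_code_3.
[4] (3) [IF beep_code_3 THEN update_required]. ⇒ new: update_required.
[5] (8) [IF no_display and update_required THEN network_up]. ⇒ new: network_up.
Closure: {beep_code_3, disk_detected, fan_spinning, firmware_stale, led_green, led_red, network_up, no_display, overheat, power_on, replace_psu, reseat_ram, ship_unit, ticket_escalated, update_required} — 15 facts.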